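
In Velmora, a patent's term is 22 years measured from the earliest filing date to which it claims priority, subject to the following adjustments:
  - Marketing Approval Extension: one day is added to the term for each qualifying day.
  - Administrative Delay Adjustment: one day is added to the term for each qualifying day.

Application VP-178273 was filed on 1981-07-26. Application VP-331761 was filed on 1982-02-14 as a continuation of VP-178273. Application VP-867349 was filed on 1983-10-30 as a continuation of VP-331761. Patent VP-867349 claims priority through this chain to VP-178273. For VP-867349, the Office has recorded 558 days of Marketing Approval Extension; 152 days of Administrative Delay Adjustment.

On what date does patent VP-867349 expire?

2005-07-05

Earliest priority filing: 26 July 1981.
Base term: 26 July 1981 + 22 years → 26 July 2003.
Marketing Approval Extension: +558 days → 3 February 2005.
Administrative Delay Adjustment: +152 days → 5 July 2005.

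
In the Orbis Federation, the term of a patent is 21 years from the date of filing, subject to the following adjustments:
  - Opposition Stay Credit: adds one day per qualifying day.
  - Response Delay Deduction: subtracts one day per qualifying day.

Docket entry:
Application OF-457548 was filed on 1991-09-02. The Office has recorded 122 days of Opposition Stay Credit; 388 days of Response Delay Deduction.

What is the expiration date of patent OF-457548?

Base term: filing date + 21 years → 2 September 2012.
Opposition Stay Credit: +122 days → 2 January 2013.
Response Delay Deduction: −388 days → 11 December 2011.

December 11, 2011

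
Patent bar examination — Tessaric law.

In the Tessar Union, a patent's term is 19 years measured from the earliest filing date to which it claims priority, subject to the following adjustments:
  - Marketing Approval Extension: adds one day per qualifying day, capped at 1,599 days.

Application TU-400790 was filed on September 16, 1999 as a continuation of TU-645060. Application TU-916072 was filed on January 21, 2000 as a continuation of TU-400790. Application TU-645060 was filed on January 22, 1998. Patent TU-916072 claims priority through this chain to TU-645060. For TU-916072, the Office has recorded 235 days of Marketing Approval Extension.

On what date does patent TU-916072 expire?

2017-09-14

Earliest priority filing: 22 January 1998.
Base term: 22 January 1998 + 19 years → 22 January 2017.
Marketing Approval Extension: 235 days (within the 1599-day cap) → +235 days → 14 September 2017.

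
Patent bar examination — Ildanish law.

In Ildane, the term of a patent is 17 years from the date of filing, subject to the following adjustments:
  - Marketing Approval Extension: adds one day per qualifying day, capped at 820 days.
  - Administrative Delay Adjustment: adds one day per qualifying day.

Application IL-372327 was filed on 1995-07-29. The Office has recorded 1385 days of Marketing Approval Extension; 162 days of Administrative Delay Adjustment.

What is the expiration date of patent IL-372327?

Base term: filing date + 17 years → 29 July 2012.
Marketing Approval Extension: 1385 days claimed exceeds the 820-day cap, so +820 days → 27 October 2014.
Administrative Delay Adjustment: +162 days → 7 April 2015.

April 7, 2015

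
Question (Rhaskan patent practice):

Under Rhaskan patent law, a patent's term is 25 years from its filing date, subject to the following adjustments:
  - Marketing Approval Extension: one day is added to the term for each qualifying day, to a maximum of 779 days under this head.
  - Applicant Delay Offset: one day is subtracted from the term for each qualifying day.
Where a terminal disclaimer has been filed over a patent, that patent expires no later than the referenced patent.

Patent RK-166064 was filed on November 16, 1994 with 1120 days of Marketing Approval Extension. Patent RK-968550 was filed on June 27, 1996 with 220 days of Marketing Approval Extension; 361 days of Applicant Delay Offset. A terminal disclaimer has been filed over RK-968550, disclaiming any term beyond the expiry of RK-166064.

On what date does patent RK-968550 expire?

Natural term of RK-968550:
  Base: filing + 25 years → 27 June 2021.
  Marketing Approval Extension: 220 days (within the 779-day cap) → +220 days → 2 February 2022.
  Applicant Delay Offset: −361 days → 6 February 2021.
Expiry of referenced patent RK-166064:
  Base: filing + 25 years → 16 November 2019.
  Marketing Approval Extension: 1120 days claimed exceeds the 779-day cap, so +779 days → 3 January 2022.
Terminal disclaimer: RK-968550 expires on the earlier of 6 February 2021 and 3 January 2022.

February 6, 2021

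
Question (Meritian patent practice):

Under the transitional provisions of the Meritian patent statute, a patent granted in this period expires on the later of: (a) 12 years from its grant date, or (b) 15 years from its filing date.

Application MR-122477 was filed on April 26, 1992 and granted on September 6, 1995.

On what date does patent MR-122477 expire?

(a) grant + 12 years → 6 September 2007.
(b) filing + 15 years → 26 April 2007.
Later of the two: 6 September 2007.

September 6, 2007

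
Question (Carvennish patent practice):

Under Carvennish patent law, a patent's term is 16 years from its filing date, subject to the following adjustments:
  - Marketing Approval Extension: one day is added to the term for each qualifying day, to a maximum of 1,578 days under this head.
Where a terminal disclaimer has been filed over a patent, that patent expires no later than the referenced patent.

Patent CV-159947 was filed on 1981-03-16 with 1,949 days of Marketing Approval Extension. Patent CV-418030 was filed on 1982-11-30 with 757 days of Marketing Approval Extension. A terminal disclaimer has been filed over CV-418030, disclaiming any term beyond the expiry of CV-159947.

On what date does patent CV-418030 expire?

2000-12-26

Natural term of CV-418030:
  Base: filing + 16 years → 30 November 1998.
  Marketing Approval Extension: 757 days (within the 1578-day cap) → +757 days → 26 December 2000.
Expiry of referenced patent CV-159947:
  Base: filing + 16 years → 16 March 1997.
  Marketing Approval Extension: 1949 days claimed exceeds the 1578-day cap, so +1578 days → 11 July 2001.
Terminal disclaimer: CV-418030 expires on the earlier of 26 December 2000 and 11 July 2001.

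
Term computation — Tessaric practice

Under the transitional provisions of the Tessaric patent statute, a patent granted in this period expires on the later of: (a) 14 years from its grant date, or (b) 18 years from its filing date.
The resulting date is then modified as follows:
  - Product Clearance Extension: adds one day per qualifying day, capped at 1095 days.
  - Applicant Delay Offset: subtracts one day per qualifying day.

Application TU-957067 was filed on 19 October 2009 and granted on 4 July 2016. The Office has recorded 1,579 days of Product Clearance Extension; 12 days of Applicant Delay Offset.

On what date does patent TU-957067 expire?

2033-06-21

(a) grant + 14 years → 4 July 2030.
(b) filing + 18 years → 19 October 2027.
Later of the two: 4 July 2030.
Product Clearance Extension: 1579 days claimed exceeds the 1095-day cap, so +1095 days → 3 July 2033.
Applicant Delay Offset: −12 days → 21 June 2033.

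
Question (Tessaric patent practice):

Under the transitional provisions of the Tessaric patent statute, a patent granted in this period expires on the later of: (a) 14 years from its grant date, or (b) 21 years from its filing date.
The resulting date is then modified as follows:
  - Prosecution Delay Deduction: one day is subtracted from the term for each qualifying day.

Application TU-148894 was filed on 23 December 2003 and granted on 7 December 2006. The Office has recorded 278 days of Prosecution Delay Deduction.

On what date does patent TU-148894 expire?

(a) grant + 14 years → 7 December 2020.
(b) filing + 21 years → 23 December 2024.
Later of the two: 23 December 2024.
Prosecution Delay Deduction: −278 days → 20 March 2024.

March 20, 2024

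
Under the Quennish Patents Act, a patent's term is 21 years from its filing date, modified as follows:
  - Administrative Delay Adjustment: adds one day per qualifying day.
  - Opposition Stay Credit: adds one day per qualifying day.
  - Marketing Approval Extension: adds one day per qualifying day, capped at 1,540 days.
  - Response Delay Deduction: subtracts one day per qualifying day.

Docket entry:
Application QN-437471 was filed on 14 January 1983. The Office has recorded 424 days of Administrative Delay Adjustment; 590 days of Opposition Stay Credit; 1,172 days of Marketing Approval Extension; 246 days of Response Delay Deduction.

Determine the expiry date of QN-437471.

May 7, 2009

Base term: filing date + 21 years → 14 January 2004.
Administrative Delay Adjustment: +424 days → 13 March 2005.
Opposition Stay Credit: +590 days → 24 October 2006.
Marketing Approval Extension: 1172 days (within the 1540-day cap) → +1172 days → 8 January 2010.
Response Delay Deduction: −246 days → 7 May 2009.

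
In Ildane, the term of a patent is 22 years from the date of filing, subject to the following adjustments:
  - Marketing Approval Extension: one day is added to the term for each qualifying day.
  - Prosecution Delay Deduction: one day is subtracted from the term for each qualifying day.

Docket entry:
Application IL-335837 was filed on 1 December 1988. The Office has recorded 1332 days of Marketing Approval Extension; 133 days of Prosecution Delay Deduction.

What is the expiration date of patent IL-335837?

Base term: filing date + 22 years → 1 December 2010.
Marketing Approval Extension: +1332 days → 25 July 2014.
Prosecution Delay Deduction: −133 days → 14 March 2014.

March 14, 2014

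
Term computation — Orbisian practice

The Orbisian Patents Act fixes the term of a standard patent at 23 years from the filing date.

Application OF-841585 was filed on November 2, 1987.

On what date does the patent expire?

November 2, 2010

Filing date + 23 years → 2 November 2010.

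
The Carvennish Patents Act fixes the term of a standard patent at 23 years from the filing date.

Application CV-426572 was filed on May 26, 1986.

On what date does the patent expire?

2009-05-26

Filing date + 23 years → 26 May 2009.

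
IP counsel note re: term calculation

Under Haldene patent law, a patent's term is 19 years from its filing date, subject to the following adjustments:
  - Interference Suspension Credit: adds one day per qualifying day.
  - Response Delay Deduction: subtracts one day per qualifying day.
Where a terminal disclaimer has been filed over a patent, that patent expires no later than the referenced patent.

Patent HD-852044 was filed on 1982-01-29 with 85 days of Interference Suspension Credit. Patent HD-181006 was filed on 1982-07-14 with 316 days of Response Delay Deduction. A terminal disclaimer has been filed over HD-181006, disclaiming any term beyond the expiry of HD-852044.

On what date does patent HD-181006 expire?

2000-09-01

Natural term of HD-181006:
  Base: filing + 19 years → 14 July 2001.
  Response Delay Deduction: −316 days → 1 September 2000.
Expiry of referenced patent HD-852044:
  Base: filing + 19 years → 29 January 2001.
  Interference Suspension Credit: +85 days → 24 April 2001.
Terminal disclaimer: HD-181006 expires on the earlier of 1 September 2000 and 24 April 2001.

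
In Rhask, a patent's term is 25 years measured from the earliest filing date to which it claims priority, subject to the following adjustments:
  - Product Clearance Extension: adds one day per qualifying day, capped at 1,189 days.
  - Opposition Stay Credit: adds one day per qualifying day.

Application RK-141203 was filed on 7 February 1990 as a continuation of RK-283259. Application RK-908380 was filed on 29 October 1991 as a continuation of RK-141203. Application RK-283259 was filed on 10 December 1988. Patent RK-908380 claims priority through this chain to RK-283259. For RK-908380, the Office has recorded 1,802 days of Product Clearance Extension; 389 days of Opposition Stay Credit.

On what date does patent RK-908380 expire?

2018-04-06

Earliest priority filing: 10 December 1988.
Base term: 10 December 1988 + 25 years → 10 December 2013.
Product Clearance Extension: 1802 days claimed exceeds the 1189-day cap, so +1189 days → 13 March 2017.
Opposition Stay Credit: +389 days → 6 April 2018.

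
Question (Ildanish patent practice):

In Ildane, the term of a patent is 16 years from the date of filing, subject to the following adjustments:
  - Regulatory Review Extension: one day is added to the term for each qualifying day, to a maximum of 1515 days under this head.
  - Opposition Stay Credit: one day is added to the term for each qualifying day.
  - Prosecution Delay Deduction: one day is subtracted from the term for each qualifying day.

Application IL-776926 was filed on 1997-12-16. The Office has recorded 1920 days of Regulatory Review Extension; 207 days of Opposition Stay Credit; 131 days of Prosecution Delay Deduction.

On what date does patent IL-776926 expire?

2018-04-25

Base term: filing date + 16 years → 16 December 2013.
Regulatory Review Extension: 1920 days claimed exceeds the 1515-day cap, so +1515 days → 8 February 2018.
Opposition Stay Credit: +207 days → 3 September 2018.
Prosecution Delay Deduction: −131 days → 25 April 2018.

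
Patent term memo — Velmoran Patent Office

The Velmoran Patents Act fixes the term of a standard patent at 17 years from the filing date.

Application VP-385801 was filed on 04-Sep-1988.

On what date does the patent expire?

Filing date + 17 years → 4 September 2005.

2005-09-04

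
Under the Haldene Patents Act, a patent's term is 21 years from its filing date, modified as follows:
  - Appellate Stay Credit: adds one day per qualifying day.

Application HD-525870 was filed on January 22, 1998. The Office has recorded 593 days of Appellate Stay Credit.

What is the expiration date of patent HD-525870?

Base term: filing date + 21 years → 22 January 2019.
Appellate Stay Credit: +593 days → 6 September 2020.

September 6, 2020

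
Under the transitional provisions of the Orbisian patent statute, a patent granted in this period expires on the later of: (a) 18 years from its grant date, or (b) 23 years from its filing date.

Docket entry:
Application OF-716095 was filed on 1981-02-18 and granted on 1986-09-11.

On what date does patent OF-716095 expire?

(a) grant + 18 years → 11 September 2004.
(b) filing + 23 years → 18 February 2004.
Later of the two: 11 September 2004.

2004-09-11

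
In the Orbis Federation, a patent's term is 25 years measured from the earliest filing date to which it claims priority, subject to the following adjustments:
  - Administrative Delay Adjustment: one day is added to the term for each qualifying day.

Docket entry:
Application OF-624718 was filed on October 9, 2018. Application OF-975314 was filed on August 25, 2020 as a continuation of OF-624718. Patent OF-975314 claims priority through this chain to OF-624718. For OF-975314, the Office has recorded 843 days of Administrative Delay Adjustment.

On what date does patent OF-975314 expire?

January 29, 2046

Earliest priority filing: 9 October 2018.
Base term: 9 October 2018 + 25 years → 9 October 2043.
Administrative Delay Adjustment: +843 days → 29 January 2046.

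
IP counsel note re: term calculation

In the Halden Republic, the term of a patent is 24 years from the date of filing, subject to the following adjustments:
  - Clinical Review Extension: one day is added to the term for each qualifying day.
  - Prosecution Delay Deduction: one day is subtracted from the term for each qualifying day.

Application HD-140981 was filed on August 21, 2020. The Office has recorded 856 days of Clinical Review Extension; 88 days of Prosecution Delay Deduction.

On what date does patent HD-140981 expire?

Base term: filing date + 24 years → 21 August 2044.
Clinical Review Extension: +856 days → 25 December 2046.
Prosecution Delay Deduction: −88 days → 28 September 2046.

2046-09-28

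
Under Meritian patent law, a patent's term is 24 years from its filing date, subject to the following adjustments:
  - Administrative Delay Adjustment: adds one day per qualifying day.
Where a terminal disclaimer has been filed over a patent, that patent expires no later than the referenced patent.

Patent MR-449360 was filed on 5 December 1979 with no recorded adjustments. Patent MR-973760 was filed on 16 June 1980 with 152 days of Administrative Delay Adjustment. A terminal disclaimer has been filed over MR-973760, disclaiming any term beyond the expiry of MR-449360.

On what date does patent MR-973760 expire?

Natural term of MR-973760:
  Base: filing + 24 years → 16 June 2004.
  Administrative Delay Adjustment: +152 days → 15 November 2004.
Expiry of referenced patent MR-449360:
  Base: filing + 24 years → 5 December 2003.
Terminal disclaimer: MR-973760 expires on the earlier of 15 November 2004 and 5 December 2003.

2003-12-05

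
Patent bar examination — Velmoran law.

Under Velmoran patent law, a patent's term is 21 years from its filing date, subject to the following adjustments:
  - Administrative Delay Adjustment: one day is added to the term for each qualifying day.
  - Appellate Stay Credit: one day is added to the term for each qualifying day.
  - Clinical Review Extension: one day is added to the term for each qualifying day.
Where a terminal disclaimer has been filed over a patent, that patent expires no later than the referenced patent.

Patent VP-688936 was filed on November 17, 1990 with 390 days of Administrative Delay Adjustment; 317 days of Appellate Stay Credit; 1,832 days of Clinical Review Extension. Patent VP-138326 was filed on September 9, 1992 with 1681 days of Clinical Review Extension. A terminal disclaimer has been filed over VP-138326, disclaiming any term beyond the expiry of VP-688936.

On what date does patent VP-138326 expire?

Natural term of VP-138326:
  Base: filing + 21 years → 9 September 2013.
  Clinical Review Extension: +1681 days → 17 April 2018.
Expiry of referenced patent VP-688936:
  Base: filing + 21 years → 17 November 2011.
  Administrative Delay Adjustment: +390 days → 11 December 2012.
  Appellate Stay Credit: +317 days → 24 October 2013.
  Clinical Review Extension: +1832 days → 30 October 2018.
Terminal disclaimer: VP-138326 expires on the earlier of 17 April 2018 and 30 October 2018.

April 17, 2018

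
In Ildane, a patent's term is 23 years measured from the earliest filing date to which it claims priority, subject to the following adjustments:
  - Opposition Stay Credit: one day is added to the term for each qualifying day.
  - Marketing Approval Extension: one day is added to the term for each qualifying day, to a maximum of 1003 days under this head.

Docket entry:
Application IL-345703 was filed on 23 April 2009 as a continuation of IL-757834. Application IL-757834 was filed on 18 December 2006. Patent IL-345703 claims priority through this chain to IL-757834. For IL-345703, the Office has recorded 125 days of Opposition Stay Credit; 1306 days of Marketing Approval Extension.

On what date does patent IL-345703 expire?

Earliest priority filing: 18 December 2006.
Base term: 18 December 2006 + 23 years → 18 December 2029.
Opposition Stay Credit: +125 days → 22 April 2030.
Marketing Approval Extension: 1306 days claimed exceeds the 1003-day cap, so +1003 days → 19 January 2033.

2033-01-19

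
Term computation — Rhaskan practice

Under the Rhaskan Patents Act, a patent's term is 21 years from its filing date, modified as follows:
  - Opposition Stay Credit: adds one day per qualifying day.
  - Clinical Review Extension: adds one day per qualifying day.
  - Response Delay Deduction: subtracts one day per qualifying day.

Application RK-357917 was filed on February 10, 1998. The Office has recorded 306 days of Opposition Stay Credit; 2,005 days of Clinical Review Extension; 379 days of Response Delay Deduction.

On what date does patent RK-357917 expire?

Base term: filing date + 21 years → 10 February 2019.
Opposition Stay Credit: +306 days → 13 December 2019.
Clinical Review Extension: +2005 days → 9 June 2025.
Response Delay Deduction: −379 days → 26 May 2024.

May 26, 2024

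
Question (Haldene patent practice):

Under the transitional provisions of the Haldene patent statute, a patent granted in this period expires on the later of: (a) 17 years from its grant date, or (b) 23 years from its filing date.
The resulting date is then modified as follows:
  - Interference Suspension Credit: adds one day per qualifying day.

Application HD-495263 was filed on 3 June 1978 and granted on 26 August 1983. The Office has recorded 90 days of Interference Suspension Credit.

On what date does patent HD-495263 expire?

September 1, 2001

(a) grant + 17 years → 26 August 2000.
(b) filing + 23 years → 3 June 2001.
Later of the two: 3 June 2001.
Interference Suspension Credit: +90 days → 1 September 2001.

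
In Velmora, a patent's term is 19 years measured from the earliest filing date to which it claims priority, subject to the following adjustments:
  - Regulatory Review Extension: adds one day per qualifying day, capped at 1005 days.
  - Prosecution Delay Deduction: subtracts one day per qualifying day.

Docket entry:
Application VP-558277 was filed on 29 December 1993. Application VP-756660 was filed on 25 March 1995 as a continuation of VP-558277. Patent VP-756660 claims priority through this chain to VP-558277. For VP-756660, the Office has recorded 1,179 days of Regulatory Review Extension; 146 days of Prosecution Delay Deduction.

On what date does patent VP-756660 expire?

2015-05-07

Earliest priority filing: 29 December 1993.
Base term: 29 December 1993 + 19 years → 29 December 2012.
Regulatory Review Extension: 1179 days claimed exceeds the 1005-day cap, so +1005 days → 30 September 2015.
Prosecution Delay Deduction: −146 days → 7 May 2015.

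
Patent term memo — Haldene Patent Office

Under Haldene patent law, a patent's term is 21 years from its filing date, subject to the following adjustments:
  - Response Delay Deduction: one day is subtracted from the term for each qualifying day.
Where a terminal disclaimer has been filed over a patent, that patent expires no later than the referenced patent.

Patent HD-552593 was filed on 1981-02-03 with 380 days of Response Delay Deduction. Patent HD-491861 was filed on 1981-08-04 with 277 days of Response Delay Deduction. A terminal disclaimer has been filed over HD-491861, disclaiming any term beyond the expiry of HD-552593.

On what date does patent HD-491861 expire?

January 19, 2001

Natural term of HD-491861:
  Base: filing + 21 years → 4 August 2002.
  Response Delay Deduction: −277 days → 31 October 2001.
Expiry of referenced patent HD-552593:
  Base: filing + 21 years → 3 February 2002.
  Response Delay Deduction: −380 days → 19 January 2001.
Terminal disclaimer: HD-491861 expires on the earlier of 31 October 2001 and 19 January 2001.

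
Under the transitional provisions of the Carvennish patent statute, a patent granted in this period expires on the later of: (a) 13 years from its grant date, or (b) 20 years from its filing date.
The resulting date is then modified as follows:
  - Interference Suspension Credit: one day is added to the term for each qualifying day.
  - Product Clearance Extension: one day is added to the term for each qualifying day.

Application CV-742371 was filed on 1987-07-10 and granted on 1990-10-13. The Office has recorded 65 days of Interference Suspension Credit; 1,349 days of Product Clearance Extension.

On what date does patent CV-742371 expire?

(a) grant + 13 years → 13 October 2003.
(b) filing + 20 years → 10 July 2007.
Later of the two: 10 July 2007.
Interference Suspension Credit: +65 days → 13 September 2007.
Product Clearance Extension: +1349 days → 24 May 2011.

May 24, 2011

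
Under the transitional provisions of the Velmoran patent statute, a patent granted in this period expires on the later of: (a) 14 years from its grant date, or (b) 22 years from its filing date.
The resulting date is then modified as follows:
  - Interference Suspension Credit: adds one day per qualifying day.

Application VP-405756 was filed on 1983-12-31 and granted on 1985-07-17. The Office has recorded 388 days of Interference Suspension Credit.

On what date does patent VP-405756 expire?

2007-01-23

(a) grant + 14 years → 17 July 1999.
(b) filing + 22 years → 31 December 2005.
Later of the two: 31 December 2005.
Interference Suspension Credit: +388 days → 23 January 2007.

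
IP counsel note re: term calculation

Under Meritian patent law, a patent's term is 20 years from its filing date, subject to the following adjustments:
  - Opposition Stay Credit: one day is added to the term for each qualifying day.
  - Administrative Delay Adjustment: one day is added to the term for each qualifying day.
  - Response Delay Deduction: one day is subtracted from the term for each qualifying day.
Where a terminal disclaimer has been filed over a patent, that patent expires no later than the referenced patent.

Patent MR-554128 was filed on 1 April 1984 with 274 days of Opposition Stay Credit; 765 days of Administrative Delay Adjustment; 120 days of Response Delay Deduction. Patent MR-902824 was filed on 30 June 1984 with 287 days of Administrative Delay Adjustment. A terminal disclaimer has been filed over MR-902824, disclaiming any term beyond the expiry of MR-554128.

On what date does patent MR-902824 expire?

Natural term of MR-902824:
  Base: filing + 20 years → 30 June 2004.
  Administrative Delay Adjustment: +287 days → 13 April 2005.
Expiry of referenced patent MR-554128:
  Base: filing + 20 years → 1 April 2004.
  Opposition Stay Credit: +274 days → 31 December 2004.
  Administrative Delay Adjustment: +765 days → 4 February 2007.
  Response Delay Deduction: −120 days → 7 October 2006.
Terminal disclaimer: MR-902824 expires on the earlier of 13 April 2005 and 7 October 2006.

April 13, 2005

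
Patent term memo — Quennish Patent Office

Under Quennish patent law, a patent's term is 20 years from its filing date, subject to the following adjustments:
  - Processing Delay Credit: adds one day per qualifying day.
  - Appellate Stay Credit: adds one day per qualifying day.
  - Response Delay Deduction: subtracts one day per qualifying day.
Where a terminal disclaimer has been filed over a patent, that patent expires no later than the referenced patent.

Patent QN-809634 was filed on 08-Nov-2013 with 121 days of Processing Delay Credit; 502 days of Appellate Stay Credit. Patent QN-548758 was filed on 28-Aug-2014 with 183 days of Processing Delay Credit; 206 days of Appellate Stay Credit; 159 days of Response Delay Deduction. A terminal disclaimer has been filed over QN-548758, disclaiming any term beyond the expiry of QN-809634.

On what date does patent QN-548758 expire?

April 15, 2035

Natural term of QN-548758:
  Base: filing + 20 years → 28 August 2034.
  Processing Delay Credit: +183 days → 27 February 2035.
  Appellate Stay Credit: +206 days → 21 September 2035.
  Response Delay Deduction: −159 days → 15 April 2035.
Expiry of referenced patent QN-809634:
  Base: filing + 20 years → 8 November 2033.
  Processing Delay Credit: +121 days → 9 March 2034.
  Appellate Stay Credit: +502 days → 24 July 2035.
Terminal disclaimer: QN-548758 expires on the earlier of 15 April 2035 and 24 July 2035.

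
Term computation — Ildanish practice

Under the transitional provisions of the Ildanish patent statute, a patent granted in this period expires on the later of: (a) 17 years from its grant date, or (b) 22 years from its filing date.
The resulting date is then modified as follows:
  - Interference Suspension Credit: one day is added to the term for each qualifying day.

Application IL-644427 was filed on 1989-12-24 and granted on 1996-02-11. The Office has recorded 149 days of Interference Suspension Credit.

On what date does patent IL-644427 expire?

(a) grant + 17 years → 11 February 2013.
(b) filing + 22 years → 24 December 2011.
Later of the two: 11 February 2013.
Interference Suspension Credit: +149 days → 10 July 2013.

2013-07-10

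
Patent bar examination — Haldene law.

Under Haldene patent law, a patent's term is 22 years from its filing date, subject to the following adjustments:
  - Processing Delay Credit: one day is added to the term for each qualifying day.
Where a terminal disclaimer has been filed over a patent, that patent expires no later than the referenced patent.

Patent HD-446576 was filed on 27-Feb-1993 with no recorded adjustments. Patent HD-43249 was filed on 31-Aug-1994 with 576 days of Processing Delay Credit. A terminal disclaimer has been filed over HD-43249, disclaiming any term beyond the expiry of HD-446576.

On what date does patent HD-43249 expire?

2015-02-27

Natural term of HD-43249:
  Base: filing + 22 years → 31 August 2016.
  Processing Delay Credit: +576 days → 30 March 2018.
Expiry of referenced patent HD-446576:
  Base: filing + 22 years → 27 February 2015.
Terminal disclaimer: HD-43249 expires on the earlier of 30 March 2018 and 27 February 2015.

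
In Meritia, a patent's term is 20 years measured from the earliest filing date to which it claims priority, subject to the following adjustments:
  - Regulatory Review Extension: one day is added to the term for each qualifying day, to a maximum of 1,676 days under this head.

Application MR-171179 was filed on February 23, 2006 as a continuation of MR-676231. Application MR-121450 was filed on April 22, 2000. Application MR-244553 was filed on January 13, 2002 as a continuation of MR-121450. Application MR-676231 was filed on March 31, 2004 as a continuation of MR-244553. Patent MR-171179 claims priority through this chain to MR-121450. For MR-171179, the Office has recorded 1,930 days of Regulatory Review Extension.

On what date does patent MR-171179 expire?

Earliest priority filing: 22 April 2000.
Base term: 22 April 2000 + 20 years → 22 April 2020.
Regulatory Review Extension: 1930 days claimed exceeds the 1676-day cap, so +1676 days → 23 November 2024.

November 23, 2024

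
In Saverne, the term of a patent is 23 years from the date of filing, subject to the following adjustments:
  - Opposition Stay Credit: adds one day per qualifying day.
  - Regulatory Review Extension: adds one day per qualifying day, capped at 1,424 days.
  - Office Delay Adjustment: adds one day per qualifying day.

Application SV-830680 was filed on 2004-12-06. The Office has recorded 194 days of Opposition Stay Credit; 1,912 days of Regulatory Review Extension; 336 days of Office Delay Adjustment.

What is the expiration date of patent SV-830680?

Base term: filing date + 23 years → 6 December 2027.
Opposition Stay Credit: +194 days → 17 June 2028.
Regulatory Review Extension: 1912 days claimed exceeds the 1424-day cap, so +1424 days → 11 May 2032.
Office Delay Adjustment: +336 days → 12 April 2033.

April 12, 2033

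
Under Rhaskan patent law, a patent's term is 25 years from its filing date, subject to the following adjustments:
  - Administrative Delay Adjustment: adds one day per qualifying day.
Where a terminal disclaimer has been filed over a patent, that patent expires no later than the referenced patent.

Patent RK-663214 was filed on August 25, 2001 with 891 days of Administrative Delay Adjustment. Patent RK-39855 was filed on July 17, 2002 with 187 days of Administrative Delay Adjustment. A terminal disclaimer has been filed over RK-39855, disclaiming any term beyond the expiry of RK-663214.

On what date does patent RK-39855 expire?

2028-01-20

Natural term of RK-39855:
  Base: filing + 25 years → 17 July 2027.
  Administrative Delay Adjustment: +187 days → 20 January 2028.
Expiry of referenced patent RK-663214:
  Base: filing + 25 years → 25 August 2026.
  Administrative Delay Adjustment: +891 days → 1 February 2029.
Terminal disclaimer: RK-39855 expires on the earlier of 20 January 2028 and 1 February 2029.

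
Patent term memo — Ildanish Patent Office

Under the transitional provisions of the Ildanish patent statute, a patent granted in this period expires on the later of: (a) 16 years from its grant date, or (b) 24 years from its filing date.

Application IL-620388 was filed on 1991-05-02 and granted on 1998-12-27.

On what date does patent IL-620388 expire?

(a) grant + 16 years → 27 December 2014.
(b) filing + 24 years → 2 May 2015.
Later of the two: 2 May 2015.

2015-05-02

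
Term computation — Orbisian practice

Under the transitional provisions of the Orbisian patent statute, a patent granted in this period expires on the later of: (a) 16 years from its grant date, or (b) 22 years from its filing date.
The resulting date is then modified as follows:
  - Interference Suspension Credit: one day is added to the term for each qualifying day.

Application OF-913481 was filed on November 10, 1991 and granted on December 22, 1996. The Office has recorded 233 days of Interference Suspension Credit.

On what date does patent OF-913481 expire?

July 1, 2014

(a) grant + 16 years → 22 December 2012.
(b) filing + 22 years → 10 November 2013.
Later of the two: 10 November 2013.
Interference Suspension Credit: +233 days → 1 July 2014.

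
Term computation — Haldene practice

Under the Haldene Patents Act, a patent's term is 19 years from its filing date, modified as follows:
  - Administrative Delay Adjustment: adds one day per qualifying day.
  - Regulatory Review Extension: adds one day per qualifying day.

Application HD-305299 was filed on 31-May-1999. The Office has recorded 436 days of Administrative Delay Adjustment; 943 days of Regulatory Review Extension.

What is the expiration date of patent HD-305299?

Base term: filing date + 19 years → 31 May 2018.
Administrative Delay Adjustment: +436 days → 10 August 2019.
Regulatory Review Extension: +943 days → 10 March 2022.

March 10, 2022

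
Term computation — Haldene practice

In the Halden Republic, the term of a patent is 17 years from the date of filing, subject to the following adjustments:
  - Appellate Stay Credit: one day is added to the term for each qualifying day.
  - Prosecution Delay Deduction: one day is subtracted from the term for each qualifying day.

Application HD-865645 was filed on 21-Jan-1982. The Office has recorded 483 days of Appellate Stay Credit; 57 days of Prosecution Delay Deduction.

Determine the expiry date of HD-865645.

2000-03-22

Base term: filing date + 17 years → 21 January 1999.
Appellate Stay Credit: +483 days → 18 May 2000.
Prosecution Delay Deduction: −57 days → 22 March 2000.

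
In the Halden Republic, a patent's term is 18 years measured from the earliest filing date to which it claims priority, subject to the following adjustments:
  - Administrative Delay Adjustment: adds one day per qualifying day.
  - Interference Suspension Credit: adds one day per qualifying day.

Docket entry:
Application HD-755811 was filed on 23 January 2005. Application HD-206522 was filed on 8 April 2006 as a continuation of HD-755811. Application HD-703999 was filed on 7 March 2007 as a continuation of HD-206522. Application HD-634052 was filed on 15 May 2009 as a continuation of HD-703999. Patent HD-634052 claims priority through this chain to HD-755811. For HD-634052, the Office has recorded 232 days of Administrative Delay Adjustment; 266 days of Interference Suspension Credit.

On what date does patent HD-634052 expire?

Earliest priority filing: 23 January 2005.
Base term: 23 January 2005 + 18 years → 23 January 2023.
Administrative Delay Adjustment: +232 days → 12 September 2023.
Interference Suspension Credit: +266 days → 4 June 2024.

June 4, 2024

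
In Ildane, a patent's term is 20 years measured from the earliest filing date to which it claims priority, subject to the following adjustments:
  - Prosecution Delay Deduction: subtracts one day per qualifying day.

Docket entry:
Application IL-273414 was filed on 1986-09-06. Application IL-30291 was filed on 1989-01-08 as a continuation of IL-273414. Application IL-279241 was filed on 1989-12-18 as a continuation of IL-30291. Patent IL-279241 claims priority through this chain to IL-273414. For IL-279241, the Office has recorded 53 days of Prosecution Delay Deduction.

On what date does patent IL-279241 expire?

2006-07-15

Earliest priority filing: 6 September 1986.
Base term: 6 September 1986 + 20 years → 6 September 2006.
Prosecution Delay Deduction: −53 days → 15 July 2006.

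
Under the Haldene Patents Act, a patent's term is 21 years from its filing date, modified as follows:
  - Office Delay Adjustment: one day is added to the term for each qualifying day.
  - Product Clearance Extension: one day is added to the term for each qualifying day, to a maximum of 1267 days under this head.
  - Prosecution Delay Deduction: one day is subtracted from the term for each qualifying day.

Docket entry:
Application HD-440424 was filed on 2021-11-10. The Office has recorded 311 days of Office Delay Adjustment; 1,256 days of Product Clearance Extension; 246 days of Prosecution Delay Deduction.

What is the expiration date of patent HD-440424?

Base term: filing date + 21 years → 10 November 2042.
Office Delay Adjustment: +311 days → 17 September 2043.
Product Clearance Extension: 1256 days (within the 1267-day cap) → +1256 days → 24 February 2047.
Prosecution Delay Deduction: −246 days → 23 June 2046.

2046-06-23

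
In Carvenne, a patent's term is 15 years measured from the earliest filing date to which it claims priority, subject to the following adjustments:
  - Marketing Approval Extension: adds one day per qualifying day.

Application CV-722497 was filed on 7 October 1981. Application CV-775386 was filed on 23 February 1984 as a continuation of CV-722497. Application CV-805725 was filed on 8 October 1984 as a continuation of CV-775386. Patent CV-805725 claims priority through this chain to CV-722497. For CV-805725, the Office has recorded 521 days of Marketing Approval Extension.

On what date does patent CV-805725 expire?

March 12, 1998

Earliest priority filing: 7 October 1981.
Base term: 7 October 1981 + 15 years → 7 October 1996.
Marketing Approval Extension: +521 days → 12 March 1998.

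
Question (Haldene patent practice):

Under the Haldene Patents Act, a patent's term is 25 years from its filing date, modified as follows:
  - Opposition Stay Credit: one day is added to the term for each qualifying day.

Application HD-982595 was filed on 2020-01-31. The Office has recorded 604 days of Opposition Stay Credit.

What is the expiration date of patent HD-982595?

Base term: filing date + 25 years → 31 January 2045.
Opposition Stay Credit: +604 days → 27 September 2046.

September 27, 2046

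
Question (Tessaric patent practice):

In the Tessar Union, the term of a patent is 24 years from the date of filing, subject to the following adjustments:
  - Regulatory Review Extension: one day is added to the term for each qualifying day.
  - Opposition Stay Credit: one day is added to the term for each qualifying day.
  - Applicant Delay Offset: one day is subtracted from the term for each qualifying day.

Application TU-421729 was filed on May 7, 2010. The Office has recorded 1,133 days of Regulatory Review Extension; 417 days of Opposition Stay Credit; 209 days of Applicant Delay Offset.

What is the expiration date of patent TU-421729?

Base term: filing date + 24 years → 7 May 2034.
Regulatory Review Extension: +1133 days → 13 June 2037.
Opposition Stay Credit: +417 days → 4 August 2038.
Applicant Delay Offset: −209 days → 7 January 2038.

January 7, 2038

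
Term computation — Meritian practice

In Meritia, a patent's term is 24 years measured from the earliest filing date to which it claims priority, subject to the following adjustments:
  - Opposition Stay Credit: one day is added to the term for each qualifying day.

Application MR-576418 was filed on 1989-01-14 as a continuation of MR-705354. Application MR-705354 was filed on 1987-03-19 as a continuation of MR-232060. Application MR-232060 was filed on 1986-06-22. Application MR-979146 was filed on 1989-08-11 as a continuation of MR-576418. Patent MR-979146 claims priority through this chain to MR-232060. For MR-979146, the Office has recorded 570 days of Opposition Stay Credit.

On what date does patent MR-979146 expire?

2012-01-13

Earliest priority filing: 22 June 1986.
Base term: 22 June 1986 + 24 years → 22 June 2010.
Opposition Stay Credit: +570 days → 13 January 2012.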